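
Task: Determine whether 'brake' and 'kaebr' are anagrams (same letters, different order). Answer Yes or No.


Sorted letters of 'brake': 'abekr'
Sorted letters of 'kaebr': 'abekr'
They match.

Yes


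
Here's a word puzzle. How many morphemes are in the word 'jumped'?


Decomposition: jump (root) + -ed (suffix) = 2 morpheme(s)

2 morphemes


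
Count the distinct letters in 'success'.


Unique letters in 'success': {c, e, s, u} = 4 distinct letters.

4


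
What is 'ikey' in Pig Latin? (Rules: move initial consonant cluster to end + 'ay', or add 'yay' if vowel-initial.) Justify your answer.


'ikey' starts with a vowel, so add 'yay': 'ikeyyay'.

ikeyyay


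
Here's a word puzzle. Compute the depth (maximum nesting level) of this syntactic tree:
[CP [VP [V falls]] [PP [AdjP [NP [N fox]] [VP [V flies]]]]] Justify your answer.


Count bracket nesting levels:
'[' at pos 0: depth = 1
'[' at pos 4: depth = 2
'[' at pos 8: depth = 3
'[' at pos 19: depth = 2
'[' at pos 23: depth = 3
'[' at pos 29: depth = 4
'[' at pos 33: depth = 5
'[' at pos 42: depth = 4
'[' at pos 46: depth = 5
Maximum depth reached: 5

5


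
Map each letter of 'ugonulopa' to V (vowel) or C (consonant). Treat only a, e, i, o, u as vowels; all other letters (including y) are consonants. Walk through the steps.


Letter mapping: u = V, g = C, o = V, n = C, u = V, l = C, o = V, p = C, a = V.

VCVCVCVCV


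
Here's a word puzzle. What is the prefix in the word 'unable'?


The word 'unable' = 'un' (prefix) + 'able' (root). The prefix is 'un'.

un


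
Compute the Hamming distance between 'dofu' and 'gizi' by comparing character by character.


Alignment:
Position 1: 'd' vs 'g' = DIFFER
Position 2: 'o' vs 'i' = DIFFER
Position 3: 'f' vs 'z' = DIFFER
Position 4: 'u' vs 'i' = DIFFER
Total differences: 4

4


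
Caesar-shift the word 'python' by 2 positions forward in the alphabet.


Shift each letter by 2: p -> r, y -> a, t -> v, h -> j, o -> q, n -> p. Result: 'ravjqp'.

ravjqp


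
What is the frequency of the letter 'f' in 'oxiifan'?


Letter 'f' in 'oxiifan': found at position(s) 5 = 1 occurrence(s).

1


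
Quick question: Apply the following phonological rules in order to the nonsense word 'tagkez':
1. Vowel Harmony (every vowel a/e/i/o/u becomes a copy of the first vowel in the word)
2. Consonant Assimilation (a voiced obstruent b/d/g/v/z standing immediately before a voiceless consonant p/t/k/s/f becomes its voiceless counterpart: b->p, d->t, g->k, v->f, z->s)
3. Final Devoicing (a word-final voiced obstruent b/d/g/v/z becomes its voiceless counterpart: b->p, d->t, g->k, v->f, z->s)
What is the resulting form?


Starting form: 'tagkez'
Rule 1: Vowel Harmony: all vowels become 'a' (matching first vowel). 'tagkez' -> 'tagkaz'
Rule 2: Consonant Assimilation: voiced obstruent before voiceless consonant becomes voiceless ('gk' -> 'kk'). 'tagkaz' -> 'takkaz'
Rule 3: Final Devoicing: word-final voiced obstruent 'z' becomes voiceless 's'. 'takkaz' -> 'takkas'
Final form: 'takkas'

takkas


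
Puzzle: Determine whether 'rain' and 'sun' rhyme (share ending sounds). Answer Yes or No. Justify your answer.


Rime (stressed vowel + following sounds) of 'rain': -ain = /eɪn/
Rime of 'sun': -un = /ʌn/
/eɪn/ and /ʌn/ are different ending sounds, so the words do not rhyme.

No


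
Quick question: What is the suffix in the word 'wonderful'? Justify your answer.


The word 'wonderful' = 'wonder' (root) + '-ful' (suffix). The suffix is '-ful'.

ful


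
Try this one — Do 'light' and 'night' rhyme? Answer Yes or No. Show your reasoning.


Rime (stressed vowel + following sounds) of 'light': -ight = /aɪt/
Rime of 'night': -ight = /aɪt/
/aɪt/ and /aɪt/ are the same ending sound, so the words rhyme.

Yes


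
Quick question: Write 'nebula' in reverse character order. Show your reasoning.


Reverse 'nebula' character by character: 'aluben'.

aluben


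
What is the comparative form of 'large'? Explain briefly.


Apply comparative formation (ends in e: add -r): 'large' -> 'larger'.

larger


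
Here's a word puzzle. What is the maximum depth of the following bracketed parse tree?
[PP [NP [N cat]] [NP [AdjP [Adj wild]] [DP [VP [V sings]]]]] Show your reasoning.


Count bracket nesting levels:
'[' at pos 0: depth = 1
'[' at pos 4: depth = 2
'[' at pos 8: depth = 3
'[' at pos 17: depth = 2
'[' at pos 21: depth = 3
'[' at pos 27: depth = 4
'[' at pos 39: depth = 3
'[' at pos 43: depth = 4
'[' at pos 47: depth = 5
Maximum depth reached: 5

5


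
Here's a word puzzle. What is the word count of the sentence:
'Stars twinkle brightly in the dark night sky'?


Split into words: Stars | twinkle | brightly | in | the | dark | night | sky = 8 words.

8


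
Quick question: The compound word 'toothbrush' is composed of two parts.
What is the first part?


Split 'toothbrush' into 'tooth' + 'brush'. The first part is 'tooth'.

tooth


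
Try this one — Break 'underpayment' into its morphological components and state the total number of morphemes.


Step 1: Identify prefix: 'under' (meaning: beneath/insufficient)
Step 2: Identify root: 'pay'
Step 3: Identify suffix(es): 'ment'
Decomposition: under- (prefix: beneath/insufficient) + pay (root) + -ment (suffix: action/result)
Total morphemes: 3

3 morphemes (under- (prefix: beneath/insufficient) + pay (root) + -ment (suffix: action/result))


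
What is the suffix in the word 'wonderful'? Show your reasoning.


The word 'wonderful' = 'wonder' (root) + '-ful' (suffix). The suffix is '-ful'.

ful


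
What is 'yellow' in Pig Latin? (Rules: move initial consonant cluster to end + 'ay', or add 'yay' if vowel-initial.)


'yellow': move consonant cluster 'y' to end and add 'ay': 'ellowyay'.

ellowyay


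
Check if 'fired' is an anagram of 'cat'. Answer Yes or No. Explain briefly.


Sorted letters of 'fired': 'defir'
Sorted letters of 'cat': 'act'
They do not match.

No


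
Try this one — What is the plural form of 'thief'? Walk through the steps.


Apply rule: Change -f to -ves. 'thief' becomes 'thieves'.

thieves


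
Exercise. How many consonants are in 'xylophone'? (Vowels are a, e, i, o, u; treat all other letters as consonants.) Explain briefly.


Consonants in 'xylophone': x, y, l, p, h, n = 6 consonants.

6


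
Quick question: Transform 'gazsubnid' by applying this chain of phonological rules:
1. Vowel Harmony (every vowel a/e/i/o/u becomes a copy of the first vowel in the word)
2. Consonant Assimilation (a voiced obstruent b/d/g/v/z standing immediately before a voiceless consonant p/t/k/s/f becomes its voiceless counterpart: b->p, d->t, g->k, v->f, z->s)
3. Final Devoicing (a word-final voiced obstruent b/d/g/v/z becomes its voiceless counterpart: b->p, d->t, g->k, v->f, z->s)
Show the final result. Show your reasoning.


Starting form: 'gazsubnid'
Rule 1: Vowel Harmony: all vowels become 'a' (matching first vowel). 'gazsubnid' -> 'gazsabnad'
Rule 2: Consonant Assimilation: voiced obstruent before voiceless consonant becomes voiceless ('zs' -> 'ss'). 'gazsabnad' -> 'gassabnad'
Rule 3: Final Devoicing: word-final voiced obstruent 'd' becomes voiceless 't'. 'gassabnad' -> 'gassabnat'
Final form: 'gassabnat'

gassabnat


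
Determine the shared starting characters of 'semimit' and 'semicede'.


Compare from the start: 4 characters match: 'semi'. Mismatch at position 5: 'm' vs 'c'.

semi


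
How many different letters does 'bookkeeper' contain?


Unique letters in 'bookkeeper': {b, e, k, o, p, r} = 6 distinct letters.

6


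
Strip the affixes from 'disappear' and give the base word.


Remove prefix 'dis' from 'disappear' to get root 'appear'.

appear


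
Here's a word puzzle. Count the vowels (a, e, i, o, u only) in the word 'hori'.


Vowels in 'hori': o, i = 2 vowels.

2


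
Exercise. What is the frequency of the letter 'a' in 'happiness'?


Letter 'a' in 'happiness': found at position(s) 2 = 1 occurrence(s).

1


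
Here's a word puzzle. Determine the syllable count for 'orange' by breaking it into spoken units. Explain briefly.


Break 'orange' into syllables: or-ange -> or | ange = 2 syllables

2 syllables


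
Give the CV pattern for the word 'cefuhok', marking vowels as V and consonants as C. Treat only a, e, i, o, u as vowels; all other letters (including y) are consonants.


Letter mapping: c = C, e = V, f = C, u = V, h = C, o = V, k = C.

CVCVCVC


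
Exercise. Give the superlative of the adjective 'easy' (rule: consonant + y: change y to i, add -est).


Apply superlative formation (consonant + y: change y to i, add -est): 'easy' -> 'easiest'.

easiest


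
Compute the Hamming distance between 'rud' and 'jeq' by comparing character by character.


Alignment:
Position 1: 'r' vs 'j' = DIFFER
Position 2: 'u' vs 'e' = DIFFER
Position 3: 'd' vs 'q' = DIFFER
Total differences: 3

3


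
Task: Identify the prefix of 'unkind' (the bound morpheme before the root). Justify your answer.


The word 'unkind' = 'un' (prefix) + 'kind' (root). The prefix is 'un'.

un


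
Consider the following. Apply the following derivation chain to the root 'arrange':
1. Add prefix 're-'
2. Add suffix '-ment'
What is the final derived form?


Step 1: Add prefix 're-' to 'arrange' = 'rearrange'
Step 2: Add suffix '-ment' to 'rearrange' = 'rearrangement'

rearrangement


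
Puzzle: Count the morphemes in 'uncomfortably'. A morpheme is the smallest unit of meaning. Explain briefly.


Decomposition: un- (prefix) + comfort (root) + -able (suffix) + -ly (suffix) = 4 morpheme(s)

4 morphemes


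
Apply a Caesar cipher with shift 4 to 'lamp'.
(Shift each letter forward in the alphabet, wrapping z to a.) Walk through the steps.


Shift each letter by 4: l -> p, a -> e, m -> q, p -> t. Result: 'peqt'.

peqt


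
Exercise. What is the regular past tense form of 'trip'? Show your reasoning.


Apply rule: Double final consonant and add -ed. 'trip' becomes 'tripped'.

tripped


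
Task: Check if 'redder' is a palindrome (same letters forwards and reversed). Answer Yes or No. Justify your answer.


Forward: 'redder'
Reversed: 'redder'
They are identical.

Yes


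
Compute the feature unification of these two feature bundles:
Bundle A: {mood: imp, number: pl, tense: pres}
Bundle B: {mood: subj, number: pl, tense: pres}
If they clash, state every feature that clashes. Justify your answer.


Compare features:
mood: A=imp vs B=subj -> CLASH
number: A=pl vs B=pl -> unified: pl
tense: A=pres vs B=pres -> unified: pres
Clash detected on feature 'mood' (imp vs subj); unification fails.

CLASH on 'mood' (imp vs subj)


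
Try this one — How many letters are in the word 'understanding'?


Spell out 'understanding' and number each letter: u(1), n(2), d(3), e(4), r(5), s(6), t(7), a(8), n(9), d(10), i(11), n(12), g(13). Total: 13 letters.

13


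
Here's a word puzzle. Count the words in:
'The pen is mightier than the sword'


Split into words: The | pen | is | mightier | than | the | sword = 7 words.

7


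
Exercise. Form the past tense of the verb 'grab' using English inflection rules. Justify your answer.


Apply rule: Double final consonant and add -ed. 'grab' becomes 'grabbed'.

grabbed


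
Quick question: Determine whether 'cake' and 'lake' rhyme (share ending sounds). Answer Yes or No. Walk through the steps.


Rime (stressed vowel + following sounds) of 'cake': -ake = /eɪk/
Rime of 'lake': -ake = /eɪk/
/eɪk/ and /eɪk/ are the same ending sound, so the words rhyme.

Yes


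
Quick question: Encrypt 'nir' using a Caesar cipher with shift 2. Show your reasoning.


Shift each letter by 2: n -> p, i -> k, r -> t. Result: 'pkt'.

pkt


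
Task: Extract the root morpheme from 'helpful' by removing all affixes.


Remove suffix '-ful' from 'helpful' to get root 'help'.

help


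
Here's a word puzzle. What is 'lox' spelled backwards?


Reverse 'lox' character by character: 'xol'.

xol


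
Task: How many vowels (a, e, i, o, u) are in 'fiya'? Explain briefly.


Vowels in 'fiya': i, a = 2 vowels.

2


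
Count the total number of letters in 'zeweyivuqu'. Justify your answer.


Spell out 'zeweyivuqu' and number each letter: z(1), e(2), w(3), e(4), y(5), i(6), v(7), u(8), q(9), u(10). Total: 10 letters.

10


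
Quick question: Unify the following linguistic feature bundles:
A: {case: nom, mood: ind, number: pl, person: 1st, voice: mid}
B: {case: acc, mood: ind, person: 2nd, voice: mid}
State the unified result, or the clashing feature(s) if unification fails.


Compare features:
case: A=nom vs B=acc -> CLASH
mood: A=ind vs B=ind -> unified: ind
number: A=pl vs B=_ -> unified: pl
person: A=1st vs B=2nd -> CLASH
voice: A=mid vs B=mid -> unified: mid
Clashes detected on features 'case' (nom vs acc) and 'person' (1st vs 2nd); unification fails.

CLASH on 'case' (nom vs acc) and 'person' (1st vs 2nd)


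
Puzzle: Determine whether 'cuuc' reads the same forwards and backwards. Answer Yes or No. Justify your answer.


Forward: 'cuuc'
Reversed: 'cuuc'
They are identical.

Yes


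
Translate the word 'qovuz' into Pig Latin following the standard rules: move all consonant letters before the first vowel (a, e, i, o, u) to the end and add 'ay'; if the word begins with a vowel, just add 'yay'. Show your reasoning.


'qovuz': move consonant cluster 'q' to end and add 'ay': 'ovuzqay'.

ovuzqay


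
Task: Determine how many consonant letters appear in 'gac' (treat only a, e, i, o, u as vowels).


Consonants in 'gac': g, c = 2 consonants.

2


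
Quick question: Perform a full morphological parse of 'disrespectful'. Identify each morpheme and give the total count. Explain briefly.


Step 1: Identify prefix: 'dis' (meaning: not/apart)
Step 2: Identify root: 'respect'
Step 3: Identify suffix(es): 'ful'
Decomposition: dis- (prefix: not/apart) + respect (root) + -ful (suffix: full of)
Total morphemes: 3

3 morphemes (dis- (prefix: not/apart) + respect (root) + -ful (suffix: full of))


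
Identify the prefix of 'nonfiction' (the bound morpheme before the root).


The word 'nonfiction' = 'non' (prefix) + 'fiction' (root). The prefix is 'non'.

non


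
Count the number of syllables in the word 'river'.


Break 'river' into syllables: riv-er -> riv | er = 2 syllables

2 syllables


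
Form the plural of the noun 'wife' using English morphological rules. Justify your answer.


Apply rule: Change -fe to -ves. 'wife' becomes 'wives'.

wives


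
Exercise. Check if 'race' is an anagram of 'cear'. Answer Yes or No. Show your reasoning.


Sorted letters of 'race': 'acer'
Sorted letters of 'cear': 'acer'
They match.

Yes


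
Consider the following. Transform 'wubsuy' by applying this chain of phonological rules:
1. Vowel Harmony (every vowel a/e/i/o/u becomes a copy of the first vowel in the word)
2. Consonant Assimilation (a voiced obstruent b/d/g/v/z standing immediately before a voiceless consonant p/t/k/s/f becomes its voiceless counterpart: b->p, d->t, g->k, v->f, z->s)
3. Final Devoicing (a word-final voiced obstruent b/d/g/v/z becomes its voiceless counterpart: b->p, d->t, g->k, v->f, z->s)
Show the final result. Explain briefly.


Starting form: 'wubsuy'
Rule 1: Vowel Harmony: all vowels already match. No change.
Rule 2: Consonant Assimilation: voiced obstruent before voiceless consonant becomes voiceless ('bs' -> 'ps'). 'wubsuy' -> 'wupsuy'
Rule 3: Final Devoicing: final consonant 'y' is not one of the voiced obstruents b/d/g/v/z. No change.
Final form: 'wupsuy'

wupsuy


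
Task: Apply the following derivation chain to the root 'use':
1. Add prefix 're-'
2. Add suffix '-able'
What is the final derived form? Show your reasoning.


Step 1: Add prefix 're-' to 'use' = 'reuse'
Step 2: Add suffix '-able' to 'reuse' = 'reusable'

reusable


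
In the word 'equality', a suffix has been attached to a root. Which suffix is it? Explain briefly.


The word 'equality' = 'equal' (root) + '-ity' (suffix). The suffix is '-ity'.

ity


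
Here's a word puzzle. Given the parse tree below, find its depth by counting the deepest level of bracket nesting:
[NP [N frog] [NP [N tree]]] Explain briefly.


Count bracket nesting levels:
'[' at pos 0: depth = 1
'[' at pos 4: depth = 2
'[' at pos 13: depth = 2
'[' at pos 17: depth = 3
Maximum depth reached: 3

3


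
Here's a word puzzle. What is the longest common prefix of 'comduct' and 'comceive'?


Compare from the start: 3 characters match: 'com'. Mismatch at position 4: 'd' vs 'c'.

com


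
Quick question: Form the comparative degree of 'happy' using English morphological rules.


Apply comparative formation (consonant + y: change y to i, add -er): 'happy' -> 'happier'.

happier


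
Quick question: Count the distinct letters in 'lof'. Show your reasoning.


Unique letters in 'lof': {f, l, o} = 3 distinct letters.

3


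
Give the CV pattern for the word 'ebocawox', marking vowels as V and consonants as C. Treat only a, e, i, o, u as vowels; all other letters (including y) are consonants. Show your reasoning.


Letter mapping: e = V, b = C, o = V, c = C, a = V, w = C, o = V, x = C.

VCVCVCVC


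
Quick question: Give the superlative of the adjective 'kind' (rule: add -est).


Apply superlative formation (add -est): 'kind' -> 'kindest'.

kindest


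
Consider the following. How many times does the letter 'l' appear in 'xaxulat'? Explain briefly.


Letter 'l' in 'xaxulat': found at position(s) 5 = 1 occurrence(s).

1


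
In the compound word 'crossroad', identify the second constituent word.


Split 'crossroad' into 'cross' + 'road'. The second part is 'road'.

road


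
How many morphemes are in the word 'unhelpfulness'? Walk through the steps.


Decomposition: un- (prefix) + help (root) + -ful (suffix) + -ness (suffix) = 4 morpheme(s)

4 morphemes


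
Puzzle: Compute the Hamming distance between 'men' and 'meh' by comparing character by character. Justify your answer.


Alignment:
Position 1: 'm' vs 'm' = match
Position 2: 'e' vs 'e' = match
Position 3: 'n' vs 'h' = DIFFER
Total differences: 1

1


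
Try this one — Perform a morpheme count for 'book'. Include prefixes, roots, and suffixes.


Decomposition: book (free morpheme) = 1 morpheme(s)

1 morphemes


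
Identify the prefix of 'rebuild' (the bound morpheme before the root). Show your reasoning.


The word 'rebuild' = 're' (prefix) + 'build' (root). The prefix is 're'.

re


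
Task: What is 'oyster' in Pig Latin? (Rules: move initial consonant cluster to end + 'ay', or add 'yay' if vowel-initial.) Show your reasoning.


'oyster' starts with a vowel, so add 'yay': 'oysteryay'.

oysteryay


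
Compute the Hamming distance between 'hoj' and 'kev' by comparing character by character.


Alignment:
Position 1: 'h' vs 'k' = DIFFER
Position 2: 'o' vs 'e' = DIFFER
Position 3: 'j' vs 'v' = DIFFER
Total differences: 3

3


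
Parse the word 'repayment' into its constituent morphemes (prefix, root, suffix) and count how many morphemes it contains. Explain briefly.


Step 1: Identify prefix: 're' (meaning: again)
Step 2: Identify root: 'pay'
Step 3: Identify suffix(es): 'ment'
Decomposition: re- (prefix: again) + pay (root) + -ment (suffix: action/result)
Total morphemes: 3

3 morphemes (re- (prefix: again) + pay (root) + -ment (suffix: action/result))


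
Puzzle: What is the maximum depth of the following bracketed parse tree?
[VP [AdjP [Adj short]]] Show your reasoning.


Count bracket nesting levels:
'[' at pos 0: depth = 1
'[' at pos 4: depth = 2
'[' at pos 10: depth = 3
Maximum depth reached: 3

3


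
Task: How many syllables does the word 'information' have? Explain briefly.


Break 'information' into syllables: in-for-ma-tion -> in | for | ma | tion = 4 syllables

4 syllables


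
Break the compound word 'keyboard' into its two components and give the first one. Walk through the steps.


Split 'keyboard' into 'key' + 'board'. The first part is 'key'.

key


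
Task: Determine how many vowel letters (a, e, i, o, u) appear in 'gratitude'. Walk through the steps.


Vowels in 'gratitude': a, i, u, e = 4 vowels.

4


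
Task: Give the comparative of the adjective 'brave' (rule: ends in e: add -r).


Apply comparative formation (ends in e: add -r): 'brave' -> 'braver'.

braver


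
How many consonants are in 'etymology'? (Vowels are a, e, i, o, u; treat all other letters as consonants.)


Consonants in 'etymology': t, y, m, l, g, y = 6 consonants.

6


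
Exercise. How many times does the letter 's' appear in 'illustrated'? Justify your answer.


Letter 's' in 'illustrated': found at position(s) 5 = 1 occurrence(s).

1


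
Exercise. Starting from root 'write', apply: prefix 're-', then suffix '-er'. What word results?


Step 1: Add prefix 're-' to 'write' = 'rewrite'
Step 2: Add suffix '-er' to 'rewrite' = 'rewriter'

rewriter


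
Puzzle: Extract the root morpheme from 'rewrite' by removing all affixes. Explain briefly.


Remove prefix 're' from 'rewrite' to get root 'write'.

write


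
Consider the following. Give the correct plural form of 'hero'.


Apply rule: Add -es (consonant + o). 'hero' becomes 'heroes'.

heroes


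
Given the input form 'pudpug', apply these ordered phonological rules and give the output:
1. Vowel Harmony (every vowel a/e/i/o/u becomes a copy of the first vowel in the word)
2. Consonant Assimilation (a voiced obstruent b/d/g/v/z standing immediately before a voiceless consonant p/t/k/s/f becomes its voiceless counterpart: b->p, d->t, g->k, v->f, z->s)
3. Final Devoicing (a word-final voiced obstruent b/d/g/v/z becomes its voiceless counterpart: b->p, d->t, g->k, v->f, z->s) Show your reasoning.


Starting form: 'pudpug'
Rule 1: Vowel Harmony: all vowels already match. No change.
Rule 2: Consonant Assimilation: voiced obstruent before voiceless consonant becomes voiceless ('dp' -> 'tp'). 'pudpug' -> 'putpug'
Rule 3: Final Devoicing: word-final voiced obstruent 'g' becomes voiceless 'k'. 'putpug' -> 'putpuk'
Final form: 'putpuk'

putpuk


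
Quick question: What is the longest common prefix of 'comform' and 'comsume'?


Compare from the start: 3 characters match: 'com'. Mismatch at position 4: 'f' vs 's'.

com


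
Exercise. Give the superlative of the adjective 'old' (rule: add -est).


Apply superlative formation (add -est): 'old' -> 'oldest'.

oldest


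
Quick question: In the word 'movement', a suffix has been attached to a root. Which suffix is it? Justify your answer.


The word 'movement' = 'move' (root) + '-ment' (suffix). The suffix is '-ment'.

ment


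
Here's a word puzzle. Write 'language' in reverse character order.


Reverse 'language' character by character: 'egaugnal'.

egaugnal


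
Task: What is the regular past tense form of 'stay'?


Apply rule: Add -ed. 'stay' becomes 'stayed'.

stayed


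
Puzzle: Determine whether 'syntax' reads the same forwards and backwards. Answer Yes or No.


Forward: 'syntax'
Reversed: 'xatnys'
They differ.

No


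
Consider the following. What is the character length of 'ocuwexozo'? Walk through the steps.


Spell out 'ocuwexozo' and number each letter: o(1), c(2), u(3), w(4), e(5), x(6), o(7), z(8), o(9). Total: 9 letters.

9


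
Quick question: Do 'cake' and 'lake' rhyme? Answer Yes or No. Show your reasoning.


Rime (stressed vowel + following sounds) of 'cake': -ake = /eɪk/
Rime of 'lake': -ake = /eɪk/
/eɪk/ and /eɪk/ are the same ending sound, so the words rhyme.

Yes


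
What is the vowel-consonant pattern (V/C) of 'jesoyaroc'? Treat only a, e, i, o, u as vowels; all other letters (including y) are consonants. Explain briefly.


Letter mapping: j = C, e = V, s = C, o = V, y = C, a = V, r = C, o = V, c = C.

CVCVCVCVC


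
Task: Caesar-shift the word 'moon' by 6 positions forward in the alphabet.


Shift each letter by 6: m -> s, o -> u, o -> u, n -> t. Result: 'suut'.

suut


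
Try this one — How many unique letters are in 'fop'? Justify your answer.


Unique letters in 'fop': {f, o, p} = 3 distinct letters.

3


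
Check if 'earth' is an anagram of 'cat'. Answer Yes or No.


Sorted letters of 'earth': 'aehrt'
Sorted letters of 'cat': 'act'
They do not match.

No


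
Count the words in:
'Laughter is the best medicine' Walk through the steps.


Split into words: Laughter | is | the | best | medicine = 5 words.

5


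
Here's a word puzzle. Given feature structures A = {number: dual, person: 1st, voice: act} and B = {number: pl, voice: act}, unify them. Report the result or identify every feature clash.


Compare features:
number: A=dual vs B=pl -> CLASH
person: A=1st vs B=_ -> unified: 1st
voice: A=act vs B=act -> unified: act
Clash detected on feature 'number' (dual vs pl); unification fails.

CLASH on 'number' (dual vs pl)


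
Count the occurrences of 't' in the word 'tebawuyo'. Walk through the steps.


Letter 't' in 'tebawuyo': found at position(s) 1 = 1 occurrence(s).

1


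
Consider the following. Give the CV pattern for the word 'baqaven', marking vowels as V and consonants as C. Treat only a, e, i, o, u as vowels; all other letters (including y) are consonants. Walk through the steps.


Letter mapping: b = C, a = V, q = C, a = V, v = C, e = V, n = C.

CVCVCVC


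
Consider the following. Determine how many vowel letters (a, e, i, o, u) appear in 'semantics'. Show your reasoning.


Vowels in 'semantics': e, a, i = 3 vowels.

3


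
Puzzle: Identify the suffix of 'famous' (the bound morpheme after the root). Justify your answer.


The word 'famous' = 'fame' (root) + '-ous' (suffix). The suffix is '-ous'.

ous


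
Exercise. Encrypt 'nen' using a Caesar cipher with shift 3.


Shift each letter by 3: n -> q, e -> h, n -> q. Result: 'qhq'.

qhq


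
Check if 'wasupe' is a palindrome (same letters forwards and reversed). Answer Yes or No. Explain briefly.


Forward: 'wasupe'
Reversed: 'epusaw'
They differ.

No


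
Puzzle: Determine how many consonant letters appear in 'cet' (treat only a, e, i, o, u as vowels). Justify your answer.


Consonants in 'cet': c, t = 2 consonants.

2


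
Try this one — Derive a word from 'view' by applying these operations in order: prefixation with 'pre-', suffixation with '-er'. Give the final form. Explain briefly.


Step 1: Add prefix 'pre-' to 'view' = 'preview'
Step 2: Add suffix '-er' to 'preview' = 'previewer'

previewer


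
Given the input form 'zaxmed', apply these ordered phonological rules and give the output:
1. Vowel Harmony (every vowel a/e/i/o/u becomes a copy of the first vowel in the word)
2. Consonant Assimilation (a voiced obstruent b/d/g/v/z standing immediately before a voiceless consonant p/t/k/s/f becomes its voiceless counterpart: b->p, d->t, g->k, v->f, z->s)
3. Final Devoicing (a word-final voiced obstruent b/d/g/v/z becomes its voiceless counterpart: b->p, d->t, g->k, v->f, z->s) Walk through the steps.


Starting form: 'zaxmed'
Rule 1: Vowel Harmony: all vowels become 'a' (matching first vowel). 'zaxmed' -> 'zaxmad'
Rule 2: Consonant Assimilation: no voiced obstruent (b/d/g/v/z) stands immediately before a voiceless consonant (p/t/k/s/f). No change.
Rule 3: Final Devoicing: word-final voiced obstruent 'd' becomes voiceless 't'. 'zaxmad' -> 'zaxmat'
Final form: 'zaxmat'

zaxmat


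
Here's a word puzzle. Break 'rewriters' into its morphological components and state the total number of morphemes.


Step 1: Identify prefix: 're' (meaning: again)
Step 2: Identify root: 'write'
Step 3: Identify suffix(es): 'er, s'
Decomposition: re- (prefix: again) + write (root) + -er (suffix: one who) + -s (plural)
Total morphemes: 4

4 morphemes (re- (prefix: again) + write (root) + -er (suffix: one who) + -s (plural))


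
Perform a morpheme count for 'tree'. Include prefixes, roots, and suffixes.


Decomposition: tree (free morpheme) = 1 morpheme(s)

1 morphemes


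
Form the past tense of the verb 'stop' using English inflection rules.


Apply rule: Double final consonant and add -ed. 'stop' becomes 'stopped'.

stopped


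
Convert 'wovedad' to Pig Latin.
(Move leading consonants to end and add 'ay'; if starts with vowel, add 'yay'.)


'wovedad': move consonant cluster 'w' to end and add 'ay': 'ovedadway'.

ovedadway


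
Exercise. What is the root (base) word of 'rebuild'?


Remove prefix 're' from 'rebuild' to get root 'build'.

build


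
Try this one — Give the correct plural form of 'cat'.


Apply rule: Add -s. 'cat' becomes 'cats'.

cats


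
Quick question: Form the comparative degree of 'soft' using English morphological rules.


Apply comparative formation (add -er): 'soft' -> 'softer'.

softer


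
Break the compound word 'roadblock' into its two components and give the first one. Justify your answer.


Split 'roadblock' into 'road' + 'block'. The first part is 'road'.

road


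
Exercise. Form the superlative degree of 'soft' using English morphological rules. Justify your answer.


Apply superlative formation (add -est): 'soft' -> 'softest'.

softest


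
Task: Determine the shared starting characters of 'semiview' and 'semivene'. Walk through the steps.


Compare from the start: 5 characters match: 'semiv'. Mismatch at position 6: 'i' vs 'e'.

semiv


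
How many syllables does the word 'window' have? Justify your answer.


Break 'window' into syllables: win-dow -> win | dow = 2 syllables

2 syllables


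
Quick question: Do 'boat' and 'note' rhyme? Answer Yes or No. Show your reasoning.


Rime (stressed vowel + following sounds) of 'boat': -oat = /oʊt/
Rime of 'note': -ote = /oʊt/
/oʊt/ and /oʊt/ are the same ending sound, so the words rhyme.

Yes


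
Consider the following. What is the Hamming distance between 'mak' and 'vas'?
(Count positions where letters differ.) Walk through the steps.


Alignment:
Position 1: 'm' vs 'v' = DIFFER
Position 2: 'a' vs 'a' = match
Position 3: 'k' vs 's' = DIFFER
Total differences: 2

2


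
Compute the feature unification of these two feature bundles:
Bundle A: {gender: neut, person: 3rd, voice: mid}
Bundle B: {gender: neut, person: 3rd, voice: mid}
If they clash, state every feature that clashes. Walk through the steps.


Compare features:
gender: A=neut vs B=neut -> unified: neut
person: A=3rd vs B=3rd -> unified: 3rd
voice: A=mid vs B=mid -> unified: mid
No clashes found.

Unified: {gender: neut, person: 3rd, voice: mid}


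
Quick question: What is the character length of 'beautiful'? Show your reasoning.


Spell out 'beautiful' and number each letter: b(1), e(2), a(3), u(4), t(5), i(6), f(7), u(8), l(9). Total: 9 letters.

9


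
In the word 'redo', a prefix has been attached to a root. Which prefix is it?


The word 'redo' = 're' (prefix) + 'do' (root). The prefix is 're'.

re


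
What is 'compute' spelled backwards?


Reverse 'compute' character by character: 'etupmoc'.

etupmoc


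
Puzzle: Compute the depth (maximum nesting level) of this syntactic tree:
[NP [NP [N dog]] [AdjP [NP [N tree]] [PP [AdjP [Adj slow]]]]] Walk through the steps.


Count bracket nesting levels:
'[' at pos 0: depth = 1
'[' at pos 4: depth = 2
'[' at pos 8: depth = 3
'[' at pos 17: depth = 2
'[' at pos 23: depth = 3
'[' at pos 27: depth = 4
'[' at pos 37: depth = 3
'[' at pos 41: depth = 4
'[' at pos 47: depth = 5
Maximum depth reached: 5

5


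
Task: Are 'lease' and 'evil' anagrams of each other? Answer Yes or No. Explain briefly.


Sorted letters of 'lease': 'aeels'
Sorted letters of 'evil': 'eilv'
They do not match.

No


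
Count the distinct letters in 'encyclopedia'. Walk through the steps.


Unique letters in 'encyclopedia': {a, c, d, e, i, l, n, o, p, y} = 10 distinct letters.

10


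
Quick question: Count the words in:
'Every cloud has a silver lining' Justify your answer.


Split into words: Every | cloud | has | a | silver | lining = 6 words.

6


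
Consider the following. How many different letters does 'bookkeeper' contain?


Unique letters in 'bookkeeper': {b, e, k, o, p, r} = 6 distinct letters.

6


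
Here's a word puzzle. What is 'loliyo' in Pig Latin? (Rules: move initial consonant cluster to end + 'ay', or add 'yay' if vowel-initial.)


'loliyo': move consonant cluster 'l' to end and add 'ay': 'oliyolay'.

oliyolay


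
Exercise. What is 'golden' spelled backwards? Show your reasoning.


Reverse 'golden' character by character: 'nedlog'.

nedlog


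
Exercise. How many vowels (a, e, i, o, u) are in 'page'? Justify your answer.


Vowels in 'page': a, e = 2 vowels.

2


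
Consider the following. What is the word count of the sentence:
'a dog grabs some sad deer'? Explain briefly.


Split into words: a | dog | grabs | some | sad | deer = 6 words.

6


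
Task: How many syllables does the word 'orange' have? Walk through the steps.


Break 'orange' into syllables: or-ange -> or | ange = 2 syllables

2 syllables


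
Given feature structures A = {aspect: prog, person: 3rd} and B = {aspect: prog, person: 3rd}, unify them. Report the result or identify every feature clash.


Compare features:
aspect: A=prog vs B=prog -> unified: prog
person: A=3rd vs B=3rd -> unified: 3rd
No clashes found.

Unified: {aspect: prog, person: 3rd}


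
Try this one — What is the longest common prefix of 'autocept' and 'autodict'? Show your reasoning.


Compare from the start: 4 characters match: 'auto'. Mismatch at position 5: 'c' vs 'd'.

auto


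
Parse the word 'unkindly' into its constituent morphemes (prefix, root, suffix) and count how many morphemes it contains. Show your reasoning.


Step 1: Identify prefix: 'un' (meaning: not/reverse)
Step 2: Identify root: 'kind'
Step 3: Identify suffix(es): 'ly'
Decomposition: un- (prefix: not/reverse) + kind (root) + -ly (suffix: in manner of)
Total morphemes: 3

3 morphemes (un- (prefix: not/reverse) + kind (root) + -ly (suffix: in manner of))


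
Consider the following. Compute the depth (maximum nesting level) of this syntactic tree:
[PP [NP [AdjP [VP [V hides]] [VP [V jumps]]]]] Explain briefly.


Count bracket nesting levels:
'[' at pos 0: depth = 1
'[' at pos 4: depth = 2
'[' at pos 8: depth = 3
'[' at pos 14: depth = 4
'[' at pos 18: depth = 5
'[' at pos 29: depth = 4
'[' at pos 33: depth = 5
Maximum depth reached: 5

5


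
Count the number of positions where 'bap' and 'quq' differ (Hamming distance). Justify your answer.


Alignment:
Position 1: 'b' vs 'q' = DIFFER
Position 2: 'a' vs 'u' = DIFFER
Position 3: 'p' vs 'q' = DIFFER
Total differences: 3

3


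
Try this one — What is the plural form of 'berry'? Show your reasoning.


Apply rule: Change -y to -ies (consonant + y). 'berry' becomes 'berries'.

berries


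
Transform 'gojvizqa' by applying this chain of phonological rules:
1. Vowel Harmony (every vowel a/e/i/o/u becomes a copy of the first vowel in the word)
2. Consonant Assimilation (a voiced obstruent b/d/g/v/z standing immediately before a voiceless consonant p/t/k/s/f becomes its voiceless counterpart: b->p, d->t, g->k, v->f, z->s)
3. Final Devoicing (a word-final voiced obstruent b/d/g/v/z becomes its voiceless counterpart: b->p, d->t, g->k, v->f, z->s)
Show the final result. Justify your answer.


Starting form: 'gojvizqa'
Rule 1: Vowel Harmony: all vowels become 'o' (matching first vowel). 'gojvizqa' -> 'gojvozqo'
Rule 2: Consonant Assimilation: no voiced obstruent (b/d/g/v/z) stands immediately before a voiceless consonant (p/t/k/s/f). No change.
Rule 3: Final Devoicing: the word ends in the vowel 'o', not a consonant. No change.
Final form: 'gojvozqo'

gojvozqo


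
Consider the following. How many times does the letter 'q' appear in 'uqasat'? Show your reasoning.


Letter 'q' in 'uqasat': found at position(s) 2 = 1 occurrence(s).

1


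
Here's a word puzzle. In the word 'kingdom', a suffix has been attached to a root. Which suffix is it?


The word 'kingdom' = 'king' (root) + '-dom' (suffix). The suffix is '-dom'.

dom


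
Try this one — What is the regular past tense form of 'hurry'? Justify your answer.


Apply rule: Change -y to -ied. 'hurry' becomes 'hurried'.

hurried


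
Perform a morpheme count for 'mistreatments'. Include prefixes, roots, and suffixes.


Decomposition: mis- (prefix) + treat (root) + -ment (suffix) + -s (plural) = 4 morpheme(s)

4 morphemes


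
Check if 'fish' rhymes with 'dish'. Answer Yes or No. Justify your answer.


Rime (stressed vowel + following sounds) of 'fish': -ish = /ɪʃ/
Rime of 'dish': -ish = /ɪʃ/
/ɪʃ/ and /ɪʃ/ are the same ending sound, so the words rhyme.

Yes


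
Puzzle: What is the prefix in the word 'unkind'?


The word 'unkind' = 'un' (prefix) + 'kind' (root). The prefix is 'un'.

un


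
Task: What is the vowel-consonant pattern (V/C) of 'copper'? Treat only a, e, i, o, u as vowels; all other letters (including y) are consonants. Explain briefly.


Letter mapping: c = C, o = V, p = C, p = C, e = V, r = C.

CVCCVC


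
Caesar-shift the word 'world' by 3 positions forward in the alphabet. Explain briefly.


Shift each letter by 3: w -> z, o -> r, r -> u, l -> o, d -> g. Result: 'zruog'.

zruog


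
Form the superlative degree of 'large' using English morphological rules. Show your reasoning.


Apply superlative formation (ends in e: add -st): 'large' -> 'largest'.

largest


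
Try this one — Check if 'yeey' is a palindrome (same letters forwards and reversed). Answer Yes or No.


Forward: 'yeey'
Reversed: 'yeey'
They are identical.

Yes


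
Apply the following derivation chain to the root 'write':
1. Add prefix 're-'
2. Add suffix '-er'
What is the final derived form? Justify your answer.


Step 1: Add prefix 're-' to 'write' = 'rewrite'
Step 2: Add suffix '-er' to 'rewrite' = 'rewriter'

rewriter


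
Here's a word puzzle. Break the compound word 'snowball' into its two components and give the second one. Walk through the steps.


Split 'snowball' into 'snow' + 'ball'. The second part is 'ball'.

ball


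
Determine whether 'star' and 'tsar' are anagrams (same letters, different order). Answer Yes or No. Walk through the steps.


Sorted letters of 'star': 'arst'
Sorted letters of 'tsar': 'arst'
They match.

Yes


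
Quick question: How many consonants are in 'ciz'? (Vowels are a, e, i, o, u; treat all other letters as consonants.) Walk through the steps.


Consonants in 'ciz': c, z = 2 consonants.

2


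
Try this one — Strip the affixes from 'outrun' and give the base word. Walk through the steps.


Remove prefix 'out' from 'outrun' to get root 'run'.

run


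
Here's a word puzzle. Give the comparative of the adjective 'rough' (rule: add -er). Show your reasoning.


Apply comparative formation (add -er): 'rough' -> 'rougher'.

rougher


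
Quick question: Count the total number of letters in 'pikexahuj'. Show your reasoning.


Spell out 'pikexahuj' and number each letter: p(1), i(2), k(3), e(4), x(5), a(6), h(7), u(8), j(9). Total: 9 letters.

9


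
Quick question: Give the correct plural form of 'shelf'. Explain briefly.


Apply rule: Change -f to -ves. 'shelf' becomes 'shelves'.

shelves


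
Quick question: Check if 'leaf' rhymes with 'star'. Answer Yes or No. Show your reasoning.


Rime (stressed vowel + following sounds) of 'leaf': -eaf = /iːf/
Rime of 'star': -ar = /ɑːr/
/iːf/ and /ɑːr/ are different ending sounds, so the words do not rhyme.

No


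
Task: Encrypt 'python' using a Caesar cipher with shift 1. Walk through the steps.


Shift each letter by 1: p -> q, y -> z, t -> u, h -> i, o -> p, n -> o. Result: 'qzuipo'.

qzuipo
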